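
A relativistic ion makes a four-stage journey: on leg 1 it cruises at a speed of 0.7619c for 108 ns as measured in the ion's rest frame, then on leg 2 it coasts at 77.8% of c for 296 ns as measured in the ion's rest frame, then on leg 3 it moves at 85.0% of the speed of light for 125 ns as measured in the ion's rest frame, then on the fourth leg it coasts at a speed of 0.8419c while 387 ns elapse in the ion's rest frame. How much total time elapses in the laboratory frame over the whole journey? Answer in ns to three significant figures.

Δt = 1590 ns

Leg 1: γ = 1/√(1 − 0.7619²) = 1/√0.4195 = 1.544; Δt_1 = 1.544 × 108 = 166.7 ns.
Leg 2: β = 0.778; γ = 1/√(1 − 0.778²) = 1/√0.3947 = 1.592; Δt_2 = 1.592 × 296 = 471.1 ns.
Leg 3: β = 0.850; γ = 1/√(1 − 0.850²) = 1/√0.2775 = 1.898; Δt_3 = 1.898 × 125 = 237.3 ns.
Leg 4: γ = 1/√(1 − 0.8419²) = 1/√0.2912 = 1.853; Δt_4 = 1.853 × 387 = 717.2 ns.
Total: 166.7 + 471.1 + 237.3 + 717.2 ns.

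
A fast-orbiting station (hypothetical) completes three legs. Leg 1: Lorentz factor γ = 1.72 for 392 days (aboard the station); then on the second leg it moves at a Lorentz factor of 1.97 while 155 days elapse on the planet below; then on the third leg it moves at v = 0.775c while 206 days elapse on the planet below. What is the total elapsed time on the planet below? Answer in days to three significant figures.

Leg 1: γ = 1.72; Δt_1 = 1.720 × 392 = 674.2 days.
Leg 2: 155 days is already measured on the planet below.
Leg 3: 206 days is already measured on the planet below.
Total: 674.2 + 155.0 + 206.0 days.

Δt = 1040 days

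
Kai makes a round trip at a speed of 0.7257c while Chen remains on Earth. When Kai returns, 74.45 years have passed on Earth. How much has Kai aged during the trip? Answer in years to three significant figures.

τ = 51.2 years

γ = 1/√(1 − 0.7257²) = 1/√0.4734 = 1.453
Kai's clock measures proper time along the trip: τ = Δt/γ = 74.45/1.453 years.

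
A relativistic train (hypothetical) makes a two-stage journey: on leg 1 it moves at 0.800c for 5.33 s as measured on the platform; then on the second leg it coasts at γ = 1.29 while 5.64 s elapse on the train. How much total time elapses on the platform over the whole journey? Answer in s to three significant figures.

Leg 1: 5.33 s is already measured on the platform.
Leg 2: γ = 1.29; Δt_2 = 1.290 × 5.64 = 7.276 s.
Total: 5.330 + 7.276 s.

Δt = 12.6 s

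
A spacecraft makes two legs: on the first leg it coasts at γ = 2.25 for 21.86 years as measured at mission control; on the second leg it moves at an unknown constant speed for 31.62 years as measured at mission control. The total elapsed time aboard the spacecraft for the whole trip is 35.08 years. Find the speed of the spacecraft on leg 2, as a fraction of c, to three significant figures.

β = 0.597

Leg 1: γ = 2.25; τ_1 = 21.86/2.250 = 9.716 years.
Leg 2: speed unknown; τ_2 = 31.62/γ_2.
Total proper time: 9.716 + τ_2 = 35.08, so τ_2 = 35.08 − 9.716 = 25.36 years.
γ_2 = 31.62/25.36 = 1.247; β = √(1 − 1/γ²) = √0.3565.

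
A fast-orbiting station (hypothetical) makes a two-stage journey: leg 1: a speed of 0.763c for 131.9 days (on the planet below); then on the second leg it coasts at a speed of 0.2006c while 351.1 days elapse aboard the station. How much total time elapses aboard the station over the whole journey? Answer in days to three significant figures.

Leg 1: γ = 1/√(1 − 0.763²) = 1/√0.4178 = 1.547; τ_1 = 131.9/1.547 = 85.26 days.
Leg 2: 351.1 days is already measured aboard the station.
Total: 85.26 + 351.1 days.

τ = 436 days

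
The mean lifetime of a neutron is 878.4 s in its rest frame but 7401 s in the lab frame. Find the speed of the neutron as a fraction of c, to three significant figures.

γ = Δt/τ₀ = 7401/878.4 = 8.426
β = √(1 − 1/γ²) = √(1 − 0.01409) = √0.9859

β = 0.993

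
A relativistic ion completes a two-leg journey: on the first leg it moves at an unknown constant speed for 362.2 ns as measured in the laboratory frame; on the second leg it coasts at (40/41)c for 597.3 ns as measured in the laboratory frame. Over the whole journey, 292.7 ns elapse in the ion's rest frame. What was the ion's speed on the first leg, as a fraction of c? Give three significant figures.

Leg 1: speed unknown; τ_1 = 362.2/γ_1.
Leg 2: γ = 1/√(1 − (40/41)²) = 41/9 ≈ 4.556; τ_2 = 597.3/4.556 = 131.1 ns.
Total proper time: τ_1 + 131.1 = 292.7, so τ_1 = 292.7 − 131.1 = 161.6 ns.
γ_1 = 362.2/161.6 = 2.242; β = √(1 − 1/γ²) = √0.8010.

β = 0.895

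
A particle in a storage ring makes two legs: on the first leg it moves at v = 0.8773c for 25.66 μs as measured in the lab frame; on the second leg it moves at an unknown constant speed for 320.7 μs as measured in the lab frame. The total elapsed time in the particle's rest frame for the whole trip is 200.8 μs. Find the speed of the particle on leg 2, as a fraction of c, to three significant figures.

β = 0.809

Leg 1: γ = 1/√(1 − 0.8773²) = 1/√0.2303 = 2.084; τ_1 = 25.66/2.084 = 12.32 μs.
Leg 2: speed unknown; τ_2 = 320.7/γ_2.
Total proper time: 12.32 + τ_2 = 200.8, so τ_2 = 200.8 − 12.32 = 188.5 μs.
γ_2 = 320.7/188.5 = 1.701; β = √(1 − 1/γ²) = √0.6546.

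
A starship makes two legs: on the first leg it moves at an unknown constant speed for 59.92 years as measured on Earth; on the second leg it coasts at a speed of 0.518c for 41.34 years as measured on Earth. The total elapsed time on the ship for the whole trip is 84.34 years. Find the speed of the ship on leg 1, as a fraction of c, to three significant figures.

β = 0.576

Leg 1: speed unknown; τ_1 = 59.92/γ_1.
Leg 2: γ = 1/√(1 − 0.518²) = 1/√0.7317 = 1.169; τ_2 = 41.34/1.169 = 35.36 years.
Total proper time: τ_1 + 35.36 = 84.34, so τ_1 = 84.34 − 35.36 = 48.98 years.
γ_1 = 59.92/48.98 = 1.223; β = √(1 − 1/γ²) = √0.3319.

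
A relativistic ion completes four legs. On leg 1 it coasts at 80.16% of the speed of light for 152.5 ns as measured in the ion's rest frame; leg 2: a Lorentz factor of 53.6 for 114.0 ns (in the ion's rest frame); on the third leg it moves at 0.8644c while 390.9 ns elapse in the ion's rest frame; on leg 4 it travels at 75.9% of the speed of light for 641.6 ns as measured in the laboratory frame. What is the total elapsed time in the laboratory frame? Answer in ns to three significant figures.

Leg 1: β = 0.8016; γ = 1/√(1 − 0.8016²) = 1/√0.3574 = 1.673; Δt_1 = 1.673 × 152.5 = 255.1 ns.
Leg 2: γ = 53.6; Δt_2 = 53.60 × 114.0 = 6110 ns.
Leg 3: γ = 1/√(1 − 0.8644²) = 1/√0.2528 = 1.989; Δt_3 = 1.989 × 390.9 = 777.4 ns.
Leg 4: 641.6 ns is already measured in the laboratory frame.
Total: 255.1 + 6110 + 777.4 + 641.6 ns.

Δt = 7780 ns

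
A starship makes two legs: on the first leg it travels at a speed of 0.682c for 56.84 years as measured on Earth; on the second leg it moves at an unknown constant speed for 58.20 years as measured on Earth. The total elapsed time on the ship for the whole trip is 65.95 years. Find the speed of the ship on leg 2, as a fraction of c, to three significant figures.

Leg 1: γ = 1/√(1 − 0.682²) = 1/√0.5349 = 1.367; τ_1 = 56.84/1.367 = 41.57 years.
Leg 2: speed unknown; τ_2 = 58.20/γ_2.
Total proper time: 41.57 + τ_2 = 65.95, so τ_2 = 65.95 − 41.57 = 24.38 years.
γ_2 = 58.20/24.38 = 2.387; β = √(1 − 1/γ²) = √0.8245.

β = 0.908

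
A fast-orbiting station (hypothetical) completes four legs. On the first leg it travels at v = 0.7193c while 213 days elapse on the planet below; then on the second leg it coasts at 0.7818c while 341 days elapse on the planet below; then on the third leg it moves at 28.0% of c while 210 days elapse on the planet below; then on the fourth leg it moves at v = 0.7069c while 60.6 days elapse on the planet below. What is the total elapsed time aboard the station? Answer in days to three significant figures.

τ = 605 days

Leg 1: γ = 1/√(1 − 0.7193²) = 1/√0.4826 = 1.439; τ_1 = 213/1.439 = 148.0 days.
Leg 2: γ = 1/√(1 − 0.7818²) = 1/√0.3888 = 1.604; τ_2 = 341/1.604 = 212.6 days.
Leg 3: β = 0.280; γ = 1/√(1 − 0.280²) = 1/√0.9216 = 1.042; τ_3 = 210/1.042 = 201.6 days.
Leg 4: γ = 1/√(1 − 0.7069²) = 1/√0.5003 = 1.414; τ_4 = 60.6/1.414 = 42.86 days.
Total: 148.0 + 212.6 + 201.6 + 42.86 days.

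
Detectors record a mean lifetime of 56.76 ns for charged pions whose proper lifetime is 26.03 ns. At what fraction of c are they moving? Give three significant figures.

γ = Δt/τ₀ = 56.76/26.03 = 2.181
β = √(1 − 1/γ²) = √(1 − 0.2103) = √0.7897

v = 0.889c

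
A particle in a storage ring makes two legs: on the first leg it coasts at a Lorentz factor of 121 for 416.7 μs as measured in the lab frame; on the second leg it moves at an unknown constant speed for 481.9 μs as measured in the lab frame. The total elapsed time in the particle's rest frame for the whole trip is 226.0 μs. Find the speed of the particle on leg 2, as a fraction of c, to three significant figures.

Leg 1: γ = 121; τ_1 = 416.7/121.0 = 3.444 μs.
Leg 2: speed unknown; τ_2 = 481.9/γ_2.
Total proper time: 3.444 + τ_2 = 226.0, so τ_2 = 226.0 − 3.444 = 222.6 μs.
γ_2 = 481.9/222.6 = 2.165; β = √(1 − 1/γ²) = √0.7867.

β = 0.887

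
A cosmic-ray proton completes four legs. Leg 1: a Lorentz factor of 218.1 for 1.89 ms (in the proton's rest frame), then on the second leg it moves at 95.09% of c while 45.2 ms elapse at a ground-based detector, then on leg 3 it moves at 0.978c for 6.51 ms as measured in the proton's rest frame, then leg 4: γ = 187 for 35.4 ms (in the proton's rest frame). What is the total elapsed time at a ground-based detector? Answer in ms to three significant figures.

Δt = 7110 ms

Leg 1: γ = 218.1; Δt_1 = 218.1 × 1.89 = 412.2 ms.
Leg 2: 45.2 ms is already measured at a ground-based detector.
Leg 3: γ = 1/√(1 − 0.978²) = 1/√0.04352 = 4.794; Δt_3 = 4.794 × 6.51 = 31.21 ms.
Leg 4: γ = 187; Δt_4 = 187.0 × 35.4 = 6620 ms.
Total: 412.2 + 45.20 + 31.21 + 6620 ms.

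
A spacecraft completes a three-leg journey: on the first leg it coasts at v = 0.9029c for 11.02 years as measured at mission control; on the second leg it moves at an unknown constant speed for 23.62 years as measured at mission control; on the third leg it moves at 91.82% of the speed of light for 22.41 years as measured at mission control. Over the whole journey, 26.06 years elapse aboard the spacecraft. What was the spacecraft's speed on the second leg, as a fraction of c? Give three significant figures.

β = 0.850

Leg 1: γ = 1/√(1 − 0.9029²) = 1/√0.1848 = 2.326; τ_1 = 11.02/2.326 = 4.737 years.
Leg 2: speed unknown; τ_2 = 23.62/γ_2.
Leg 3: β = 0.9182; γ = 1/√(1 − 0.9182²) = 1/√0.1569 = 2.525; τ_3 = 22.41/2.525 = 8.877 years.
Total proper time: 4.737 + τ_2 + 8.877 = 26.06, so τ_2 = 26.06 − 13.61 = 12.45 years.
γ_2 = 23.62/12.45 = 1.898; β = √(1 − 1/γ²) = √0.7223.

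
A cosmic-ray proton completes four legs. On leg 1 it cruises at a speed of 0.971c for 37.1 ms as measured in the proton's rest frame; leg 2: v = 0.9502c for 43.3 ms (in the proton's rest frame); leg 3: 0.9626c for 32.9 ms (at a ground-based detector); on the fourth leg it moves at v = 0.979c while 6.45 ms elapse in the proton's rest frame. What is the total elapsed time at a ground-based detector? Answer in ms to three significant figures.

Δt = 359 ms

Leg 1: γ = 1/√(1 − 0.971²) = 1/√0.05716 = 4.183; Δt_1 = 4.183 × 37.1 = 155.2 ms.
Leg 2: γ = 1/√(1 − 0.9502²) = 1/√0.09712 = 3.209; Δt_2 = 3.209 × 43.3 = 138.9 ms.
Leg 3: 32.9 ms is already measured at a ground-based detector.
Leg 4: γ = 1/√(1 − 0.979²) = 1/√0.04156 = 4.905; Δt_4 = 4.905 × 6.45 = 31.64 ms.
Total: 155.2 + 138.9 + 32.90 + 31.64 ms.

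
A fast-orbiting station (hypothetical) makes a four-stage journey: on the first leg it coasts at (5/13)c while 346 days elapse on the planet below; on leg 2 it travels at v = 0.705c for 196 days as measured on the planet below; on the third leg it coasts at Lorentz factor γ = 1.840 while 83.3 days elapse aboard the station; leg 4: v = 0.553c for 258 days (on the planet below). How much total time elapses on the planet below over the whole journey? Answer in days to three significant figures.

Leg 1: 346 days is already measured on the planet below.
Leg 2: 196 days is already measured on the planet below.
Leg 3: γ = 1.840; Δt_3 = 1.840 × 83.3 = 153.3 days.
Leg 4: 258 days is already measured on the planet below.
Total: 346.0 + 196.0 + 153.3 + 258.0 days.

Δt = 953 days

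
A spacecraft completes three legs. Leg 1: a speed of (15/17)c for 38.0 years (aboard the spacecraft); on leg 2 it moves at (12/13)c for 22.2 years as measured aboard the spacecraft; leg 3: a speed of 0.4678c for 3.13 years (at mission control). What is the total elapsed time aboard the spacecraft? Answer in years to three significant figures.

Leg 1: 38.0 years is already measured aboard the spacecraft.
Leg 2: 22.2 years is already measured aboard the spacecraft.
Leg 3: γ = 1/√(1 − 0.4678²) = 1/√0.7812 = 1.131; τ_3 = 3.13/1.131 = 2.766 years.
Total: 38.00 + 22.20 + 2.766 years.

τ = 63.0 years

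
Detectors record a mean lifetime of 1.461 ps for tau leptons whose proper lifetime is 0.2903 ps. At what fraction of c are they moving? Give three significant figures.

γ = Δt/τ₀ = 1.461/0.2903 = 5.033
β = √(1 − 1/γ²) = √(1 − 0.03948) = √0.9605

v = 0.980c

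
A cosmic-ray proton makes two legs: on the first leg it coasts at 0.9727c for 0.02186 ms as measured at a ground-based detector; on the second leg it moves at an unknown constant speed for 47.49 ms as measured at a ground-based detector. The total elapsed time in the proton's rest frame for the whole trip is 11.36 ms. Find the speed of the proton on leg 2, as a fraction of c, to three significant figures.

β = 0.971

Leg 1: γ = 1/√(1 − 0.9727²) = 1/√0.05385 = 4.309; τ_1 = 0.02186/4.309 = 0.005073 ms.
Leg 2: speed unknown; τ_2 = 47.49/γ_2.
Total proper time: 0.005073 + τ_2 = 11.36, so τ_2 = 11.36 − 0.005073 = 11.35 ms.
γ_2 = 47.49/11.35 = 4.182; β = √(1 − 1/γ²) = √0.9428.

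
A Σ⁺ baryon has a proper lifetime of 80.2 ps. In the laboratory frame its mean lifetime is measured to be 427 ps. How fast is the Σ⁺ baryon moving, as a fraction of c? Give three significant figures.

β = 0.982

γ = Δt/τ₀ = 427/80.2 = 5.324
β = √(1 − 1/γ²) = √(1 − 0.03528) = √0.9647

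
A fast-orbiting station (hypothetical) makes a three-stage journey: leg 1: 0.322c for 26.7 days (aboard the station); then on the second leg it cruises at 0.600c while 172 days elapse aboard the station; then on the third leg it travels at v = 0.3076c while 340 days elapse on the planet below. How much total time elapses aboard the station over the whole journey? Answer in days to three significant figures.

τ = 522 days

Leg 1: 26.7 days is already measured aboard the station.
Leg 2: 172 days is already measured aboard the station.
Leg 3: γ = 1/√(1 − 0.3076²) = 1/√0.9054 = 1.051; τ_3 = 340/1.051 = 323.5 days.
Total: 26.70 + 172.0 + 323.5 days.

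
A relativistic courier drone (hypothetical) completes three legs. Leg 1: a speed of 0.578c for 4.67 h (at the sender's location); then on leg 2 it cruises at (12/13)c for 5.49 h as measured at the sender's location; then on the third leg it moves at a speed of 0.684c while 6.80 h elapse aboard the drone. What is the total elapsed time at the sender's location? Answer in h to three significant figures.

Δt = 19.5 h

Leg 1: 4.67 h is already measured at the sender's location.
Leg 2: 5.49 h is already measured at the sender's location.
Leg 3: γ = 1/√(1 − 0.684²) = 1/√0.5321 = 1.371; Δt_3 = 1.371 × 6.80 = 9.322 h.
Total: 4.670 + 5.490 + 9.322 h.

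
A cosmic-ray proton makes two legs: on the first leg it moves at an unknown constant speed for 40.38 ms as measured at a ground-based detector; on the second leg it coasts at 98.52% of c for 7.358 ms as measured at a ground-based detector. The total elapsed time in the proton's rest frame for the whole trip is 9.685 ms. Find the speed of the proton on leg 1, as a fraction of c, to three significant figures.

β = 0.978

Leg 1: speed unknown; τ_1 = 40.38/γ_1.
Leg 2: β = 0.9852; γ = 1/√(1 − 0.9852²) = 1/√0.02938 = 5.834; τ_2 = 7.358/5.834 = 1.261 ms.
Total proper time: τ_1 + 1.261 = 9.685, so τ_1 = 9.685 − 1.261 = 8.424 ms.
γ_1 = 40.38/8.424 = 4.794; β = √(1 − 1/γ²) = √0.9565.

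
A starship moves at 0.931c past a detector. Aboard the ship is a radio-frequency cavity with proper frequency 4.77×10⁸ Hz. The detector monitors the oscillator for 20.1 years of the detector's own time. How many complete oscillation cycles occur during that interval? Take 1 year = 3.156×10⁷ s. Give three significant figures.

N = 1.10×10¹⁷

γ = 1/√(1 − 0.931²) = 1/√0.1332 = 2.740
During 20.1 years of lab time, the oscillator's proper time advances by τ = Δt/γ = 20.1/2.740 = 7.337 years = 2.316×10⁸ s.
N = f × τ = 4.77×10⁸ × 2.316×10⁸ = 1.105×10¹⁷.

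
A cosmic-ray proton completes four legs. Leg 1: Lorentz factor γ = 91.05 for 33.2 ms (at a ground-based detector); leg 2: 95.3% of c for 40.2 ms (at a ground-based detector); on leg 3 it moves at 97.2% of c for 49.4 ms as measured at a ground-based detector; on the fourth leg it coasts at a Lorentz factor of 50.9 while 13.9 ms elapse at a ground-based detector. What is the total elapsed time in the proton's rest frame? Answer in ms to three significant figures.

τ = 24.4 ms

Leg 1: γ = 91.05; τ_1 = 33.2/91.05 = 0.3646 ms.
Leg 2: β = 0.953; γ = 1/√(1 − 0.953²) = 1/√0.09179 = 3.301; τ_2 = 40.2/3.301 = 12.18 ms.
Leg 3: β = 0.972; γ = 1/√(1 − 0.972²) = 1/√0.05522 = 4.256; τ_3 = 49.4/4.256 = 11.61 ms.
Leg 4: γ = 50.9; τ_4 = 13.9/50.90 = 0.2731 ms.
Total: 0.3646 + 12.18 + 11.61 + 0.2731 ms.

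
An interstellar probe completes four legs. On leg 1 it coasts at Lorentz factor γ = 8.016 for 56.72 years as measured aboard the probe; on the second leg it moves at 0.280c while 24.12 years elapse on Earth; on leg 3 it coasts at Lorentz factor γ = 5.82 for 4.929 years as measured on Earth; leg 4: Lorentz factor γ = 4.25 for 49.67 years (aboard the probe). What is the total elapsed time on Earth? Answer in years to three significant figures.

Leg 1: γ = 8.016; Δt_1 = 8.016 × 56.72 = 454.7 years.
Leg 2: 24.12 years is already measured on Earth.
Leg 3: 4.929 years is already measured on Earth.
Leg 4: γ = 4.25; Δt_4 = 4.250 × 49.67 = 211.1 years.
Total: 454.7 + 24.12 + 4.929 + 211.1 years.

Δt = 695 years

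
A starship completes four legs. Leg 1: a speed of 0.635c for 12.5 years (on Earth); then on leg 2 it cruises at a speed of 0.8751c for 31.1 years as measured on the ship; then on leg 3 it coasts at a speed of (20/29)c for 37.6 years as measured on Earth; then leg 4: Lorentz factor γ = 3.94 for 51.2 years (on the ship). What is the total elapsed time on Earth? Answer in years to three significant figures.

Δt = 316 years

Leg 1: 12.5 years is already measured on Earth.
Leg 2: γ = 1/√(1 − 0.8751²) = 1/√0.2342 = 2.066; Δt_2 = 2.066 × 31.1 = 64.26 years.
Leg 3: 37.6 years is already measured on Earth.
Leg 4: γ = 3.94; Δt_4 = 3.940 × 51.2 = 201.7 years.
Total: 12.50 + 64.26 + 37.60 + 201.7 years.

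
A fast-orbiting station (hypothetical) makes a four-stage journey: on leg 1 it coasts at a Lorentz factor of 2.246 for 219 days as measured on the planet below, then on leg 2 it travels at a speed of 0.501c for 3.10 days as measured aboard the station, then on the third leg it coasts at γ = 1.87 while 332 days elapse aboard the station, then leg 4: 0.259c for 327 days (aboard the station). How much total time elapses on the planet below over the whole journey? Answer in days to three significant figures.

Leg 1: 219 days is already measured on the planet below.
Leg 2: γ = 1/√(1 − 0.501²) = 1/√0.7490 = 1.155; Δt_2 = 1.155 × 3.10 = 3.582 days.
Leg 3: γ = 1.87; Δt_3 = 1.870 × 332 = 620.8 days.
Leg 4: γ = 1/√(1 − 0.259²) = 1/√0.9329 = 1.035; Δt_4 = 1.035 × 327 = 338.6 days.
Total: 219.0 + 3.582 + 620.8 + 338.6 days.

Δt = 1180 days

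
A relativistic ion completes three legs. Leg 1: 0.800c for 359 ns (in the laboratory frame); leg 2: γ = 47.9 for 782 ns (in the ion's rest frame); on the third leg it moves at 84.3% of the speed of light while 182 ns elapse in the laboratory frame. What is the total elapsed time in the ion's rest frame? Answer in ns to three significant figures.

Leg 1: γ = 1/√(1 − 0.800²) = 5/3 ≈ 1.667; τ_1 = 359/1.667 = 215.4 ns.
Leg 2: 782 ns is already measured in the ion's rest frame.
Leg 3: β = 0.843; γ = 1/√(1 − 0.843²) = 1/√0.2894 = 1.859; τ_3 = 182/1.859 = 97.90 ns.
Total: 215.4 + 782.0 + 97.90 ns.

τ = 1100 ns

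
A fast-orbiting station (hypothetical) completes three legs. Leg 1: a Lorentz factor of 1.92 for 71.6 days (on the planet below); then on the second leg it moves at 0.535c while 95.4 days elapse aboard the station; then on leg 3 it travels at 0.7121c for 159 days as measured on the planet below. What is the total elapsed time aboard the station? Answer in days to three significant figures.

Leg 1: γ = 1.92; τ_1 = 71.6/1.920 = 37.29 days.
Leg 2: 95.4 days is already measured aboard the station.
Leg 3: γ = 1/√(1 − 0.7121²) = 1/√0.4929 = 1.424; τ_3 = 159/1.424 = 111.6 days.
Total: 37.29 + 95.40 + 111.6 days.

τ = 244 days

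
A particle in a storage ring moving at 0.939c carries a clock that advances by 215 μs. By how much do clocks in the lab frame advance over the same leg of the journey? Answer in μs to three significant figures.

Δt = 625 μs

γ = 1/√(1 − 0.939²) = 1/√0.1183 = 2.908
The interval measured in the particle's rest frame is the proper time (both events occur at the same place in that frame); the lab-frame interval is Δt = γτ = 2.908 × 215 μs.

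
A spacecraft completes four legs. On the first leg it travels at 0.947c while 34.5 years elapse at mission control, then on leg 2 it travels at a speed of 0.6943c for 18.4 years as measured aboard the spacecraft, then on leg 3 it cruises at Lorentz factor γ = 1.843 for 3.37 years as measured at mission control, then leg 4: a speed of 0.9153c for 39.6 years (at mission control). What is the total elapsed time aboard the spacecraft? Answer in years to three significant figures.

Leg 1: γ = 1/√(1 − 0.947²) = 1/√0.1032 = 3.113; τ_1 = 34.5/3.113 = 11.08 years.
Leg 2: 18.4 years is already measured aboard the spacecraft.
Leg 3: γ = 1.843; τ_3 = 3.37/1.843 = 1.829 years.
Leg 4: γ = 1/√(1 − 0.9153²) = 1/√0.1622 = 2.483; τ_4 = 39.6/2.483 = 15.95 years.
Total: 11.08 + 18.40 + 1.829 + 15.95 years.

τ = 47.3 years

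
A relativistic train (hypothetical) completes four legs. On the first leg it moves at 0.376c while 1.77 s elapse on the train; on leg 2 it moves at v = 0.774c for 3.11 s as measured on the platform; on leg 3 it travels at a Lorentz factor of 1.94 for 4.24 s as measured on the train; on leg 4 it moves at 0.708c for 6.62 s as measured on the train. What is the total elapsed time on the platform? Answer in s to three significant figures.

Leg 1: γ = 1/√(1 − 0.376²) = 1/√0.8586 = 1.079; Δt_1 = 1.079 × 1.77 = 1.910 s.
Leg 2: 3.11 s is already measured on the platform.
Leg 3: γ = 1.94; Δt_3 = 1.940 × 4.24 = 8.226 s.
Leg 4: γ = 1/√(1 − 0.708²) = 1/√0.4987 = 1.416; Δt_4 = 1.416 × 6.62 = 9.374 s.
Total: 1.910 + 3.110 + 8.226 + 9.374 s.

Δt = 22.6 s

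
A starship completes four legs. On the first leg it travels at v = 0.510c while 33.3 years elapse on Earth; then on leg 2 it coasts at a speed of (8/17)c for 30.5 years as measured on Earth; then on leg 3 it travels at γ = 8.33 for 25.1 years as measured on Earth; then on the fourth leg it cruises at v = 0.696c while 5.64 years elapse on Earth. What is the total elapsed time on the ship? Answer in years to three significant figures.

Leg 1: γ = 1/√(1 − 0.510²) = 1/√0.7399 = 1.163; τ_1 = 33.3/1.163 = 28.64 years.
Leg 2: γ = 1/√(1 − (8/17)²) = 17/15 ≈ 1.133; τ_2 = 30.5/1.133 = 26.91 years.
Leg 3: γ = 8.33; τ_3 = 25.1/8.330 = 3.013 years.
Leg 4: γ = 1/√(1 − 0.696²) = 1/√0.5156 = 1.393; τ_4 = 5.64/1.393 = 4.050 years.
Total: 28.64 + 26.91 + 3.013 + 4.050 years.

τ = 62.6 years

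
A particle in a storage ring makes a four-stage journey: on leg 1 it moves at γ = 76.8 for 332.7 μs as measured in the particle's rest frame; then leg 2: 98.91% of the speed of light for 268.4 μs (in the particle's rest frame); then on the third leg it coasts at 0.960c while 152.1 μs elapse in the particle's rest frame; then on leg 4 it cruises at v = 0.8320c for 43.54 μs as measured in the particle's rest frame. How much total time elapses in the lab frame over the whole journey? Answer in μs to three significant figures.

Leg 1: γ = 76.8; Δt_1 = 76.80 × 332.7 = 2.555×10⁴ μs.
Leg 2: β = 0.9891; γ = 1/√(1 − 0.9891²) = 1/√0.02168 = 6.791; Δt_2 = 6.791 × 268.4 = 1823 μs.
Leg 3: γ = 1/√(1 − 0.960²) = 25/7 ≈ 3.571; Δt_3 = 3.571 × 152.1 = 543.2 μs.
Leg 4: γ = 1/√(1 − 0.8320²) = 1/√0.3078 = 1.803; Δt_4 = 1.803 × 43.54 = 78.48 μs.
Total: 2.555×10⁴ + 1823 + 543.2 + 78.48 μs.

Δt = 2.80×10⁴ μs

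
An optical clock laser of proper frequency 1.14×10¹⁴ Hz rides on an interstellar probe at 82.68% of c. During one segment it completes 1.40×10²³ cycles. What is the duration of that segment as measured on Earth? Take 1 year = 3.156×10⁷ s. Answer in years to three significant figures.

Δt = 69.2 years

β = 0.8268; γ = 1/√(1 − 0.8268²) = 1/√0.3164 = 1.778
Proper time for N cycles: τ = N/f = 1.40×10²³/(1.14×10¹⁴) = 1.228×10⁹ s = 38.91 years.
Lab-frame duration Δt = γτ = 1.778 × 38.91 = 69.18 years.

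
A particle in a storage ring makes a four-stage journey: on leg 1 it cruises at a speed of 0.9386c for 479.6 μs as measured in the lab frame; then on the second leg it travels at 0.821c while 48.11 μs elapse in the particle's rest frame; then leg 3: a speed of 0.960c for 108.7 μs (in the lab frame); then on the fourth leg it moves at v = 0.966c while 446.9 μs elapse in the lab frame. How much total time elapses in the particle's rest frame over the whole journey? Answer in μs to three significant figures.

τ = 360 μs

Leg 1: γ = 1/√(1 − 0.9386²) = 1/√0.1190 = 2.898; τ_1 = 479.6/2.898 = 165.5 μs.
Leg 2: 48.11 μs is already measured in the particle's rest frame.
Leg 3: γ = 1/√(1 − 0.960²) = 1/√0.07840 = 3.571; τ_3 = 108.7/3.571 = 30.44 μs.
Leg 4: γ = 1/√(1 − 0.966²) = 1/√0.06684 = 3.868; τ_4 = 446.9/3.868 = 115.5 μs.
Total: 165.5 + 48.11 + 30.44 + 115.5 μs.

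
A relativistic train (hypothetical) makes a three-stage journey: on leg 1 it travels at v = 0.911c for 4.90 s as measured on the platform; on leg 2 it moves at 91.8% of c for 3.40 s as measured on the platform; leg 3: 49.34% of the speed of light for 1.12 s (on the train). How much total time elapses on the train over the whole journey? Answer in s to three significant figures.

Leg 1: γ = 1/√(1 − 0.911²) = 1/√0.1701 = 2.425; τ_1 = 4.90/2.425 = 2.021 s.
Leg 2: β = 0.918; γ = 1/√(1 − 0.918²) = 1/√0.1573 = 2.522; τ_2 = 3.40/2.522 = 1.348 s.
Leg 3: 1.12 s is already measured on the train.
Total: 2.021 + 1.348 + 1.120 s.

τ = 4.49 s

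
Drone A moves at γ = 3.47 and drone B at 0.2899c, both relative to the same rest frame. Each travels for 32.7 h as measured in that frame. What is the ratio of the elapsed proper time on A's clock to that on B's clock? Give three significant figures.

A: γ = 3.47. B: γ = 1/√(1 − 0.2899²) = 1/√0.9160 = 1.045.
τ_A/τ_B = γ_B/γ_A = 1.045/3.470 = 0.3011, so τ_A/τ_B = 0.3011.

τ_A/τ_B = 0.301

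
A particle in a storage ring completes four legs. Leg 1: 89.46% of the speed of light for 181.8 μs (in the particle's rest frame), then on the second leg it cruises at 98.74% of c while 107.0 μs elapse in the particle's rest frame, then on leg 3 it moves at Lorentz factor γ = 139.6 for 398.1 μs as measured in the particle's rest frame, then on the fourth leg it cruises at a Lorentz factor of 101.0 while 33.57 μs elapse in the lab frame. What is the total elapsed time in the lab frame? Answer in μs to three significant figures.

Δt = 5.67×10⁴ μs

Leg 1: β = 0.8946; γ = 1/√(1 − 0.8946²) = 1/√0.1997 = 2.238; Δt_1 = 2.238 × 181.8 = 406.8 μs.
Leg 2: β = 0.9874; γ = 1/√(1 − 0.9874²) = 1/√0.02504 = 6.319; Δt_2 = 6.319 × 107.0 = 676.2 μs.
Leg 3: γ = 139.6; Δt_3 = 139.6 × 398.1 = 5.557×10⁴ μs.
Leg 4: 33.57 μs is already measured in the lab frame.
Total: 406.8 + 676.2 + 5.557×10⁴ + 33.57 μs.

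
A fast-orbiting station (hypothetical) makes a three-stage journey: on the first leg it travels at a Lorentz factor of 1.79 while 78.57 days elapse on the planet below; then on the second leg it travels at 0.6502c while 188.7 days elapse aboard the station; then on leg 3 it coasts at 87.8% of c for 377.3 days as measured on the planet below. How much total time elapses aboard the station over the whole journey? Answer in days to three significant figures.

τ = 413 days

Leg 1: γ = 1.79; τ_1 = 78.57/1.790 = 43.89 days.
Leg 2: 188.7 days is already measured aboard the station.
Leg 3: β = 0.878; γ = 1/√(1 − 0.878²) = 1/√0.2291 = 2.089; τ_3 = 377.3/2.089 = 180.6 days.
Total: 43.89 + 188.7 + 180.6 days.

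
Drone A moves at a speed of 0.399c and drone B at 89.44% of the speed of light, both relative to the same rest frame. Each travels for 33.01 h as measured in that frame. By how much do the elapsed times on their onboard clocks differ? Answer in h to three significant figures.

A: γ = 1/√(1 − 0.399²) = 1/√0.8408 = 1.091; τ_A = 33.01/1.091 = 30.27 h.
B: β = 0.8944; γ = 1/√(1 − 0.8944²) = 1/√0.2000 = 2.236; τ_B = 33.01/2.236 = 14.76 h.

|τ_A − τ_B| = 15.5 h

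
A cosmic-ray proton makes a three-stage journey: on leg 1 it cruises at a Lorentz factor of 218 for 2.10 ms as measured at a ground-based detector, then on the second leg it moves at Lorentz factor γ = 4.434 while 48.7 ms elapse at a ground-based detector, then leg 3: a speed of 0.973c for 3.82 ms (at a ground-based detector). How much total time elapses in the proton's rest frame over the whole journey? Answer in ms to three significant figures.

Leg 1: γ = 218; τ_1 = 2.10/218.0 = 0.009633 ms.
Leg 2: γ = 4.434; τ_2 = 48.7/4.434 = 10.98 ms.
Leg 3: γ = 1/√(1 − 0.973²) = 1/√0.05327 = 4.333; τ_3 = 3.82/4.333 = 0.8817 ms.
Total: 0.009633 + 10.98 + 0.8817 ms.

τ = 11.9 ms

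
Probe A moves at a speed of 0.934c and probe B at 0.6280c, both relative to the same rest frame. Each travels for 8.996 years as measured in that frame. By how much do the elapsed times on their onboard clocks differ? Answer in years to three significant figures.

|τ_A − τ_B| = 3.79 years

A: γ = 1/√(1 − 0.934²) = 1/√0.1276 = 2.799; τ_A = 8.996/2.799 = 3.214 years.
B: γ = 1/√(1 − 0.6280²) = 1/√0.6056 = 1.285; τ_B = 8.996/1.285 = 7.001 years.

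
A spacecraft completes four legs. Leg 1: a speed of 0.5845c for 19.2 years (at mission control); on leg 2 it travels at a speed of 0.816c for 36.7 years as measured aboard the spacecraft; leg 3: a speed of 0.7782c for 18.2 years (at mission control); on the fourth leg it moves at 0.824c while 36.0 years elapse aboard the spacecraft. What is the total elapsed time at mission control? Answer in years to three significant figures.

Δt = 164 years

Leg 1: 19.2 years is already measured at mission control.
Leg 2: γ = 1/√(1 − 0.816²) = 1/√0.3341 = 1.730; Δt_2 = 1.730 × 36.7 = 63.49 years.
Leg 3: 18.2 years is already measured at mission control.
Leg 4: γ = 1/√(1 − 0.824²) = 1/√0.3210 = 1.765; Δt_4 = 1.765 × 36.0 = 63.54 years.
Total: 19.20 + 63.49 + 18.20 + 63.54 years.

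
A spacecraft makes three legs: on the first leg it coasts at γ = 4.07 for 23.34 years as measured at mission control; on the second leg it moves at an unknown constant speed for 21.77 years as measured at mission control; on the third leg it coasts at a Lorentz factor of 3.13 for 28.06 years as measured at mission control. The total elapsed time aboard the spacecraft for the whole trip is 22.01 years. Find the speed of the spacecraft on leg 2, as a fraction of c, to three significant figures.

Leg 1: γ = 4.07; τ_1 = 23.34/4.070 = 5.735 years.
Leg 2: speed unknown; τ_2 = 21.77/γ_2.
Leg 3: γ = 3.13; τ_3 = 28.06/3.130 = 8.965 years.
Total proper time: 5.735 + τ_2 + 8.965 = 22.01, so τ_2 = 22.01 − 14.70 = 7.311 years.
γ_2 = 21.77/7.311 = 2.978; β = √(1 − 1/γ²) = √0.8872.

β = 0.942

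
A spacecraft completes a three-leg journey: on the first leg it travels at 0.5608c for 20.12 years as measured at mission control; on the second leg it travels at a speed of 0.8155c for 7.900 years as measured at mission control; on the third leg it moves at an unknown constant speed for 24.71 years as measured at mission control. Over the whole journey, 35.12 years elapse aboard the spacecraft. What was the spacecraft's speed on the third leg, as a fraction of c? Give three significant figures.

Leg 1: γ = 1/√(1 − 0.5608²) = 1/√0.6855 = 1.208; τ_1 = 20.12/1.208 = 16.66 years.
Leg 2: γ = 1/√(1 − 0.8155²) = 1/√0.3350 = 1.728; τ_2 = 7.900/1.728 = 4.572 years.
Leg 3: speed unknown; τ_3 = 24.71/γ_3.
Total proper time: 16.66 + 4.572 + τ_3 = 35.12, so τ_3 = 35.12 − 21.23 = 13.89 years.
γ_3 = 24.71/13.89 = 1.779; β = √(1 − 1/γ²) = √0.6840.

β = 0.827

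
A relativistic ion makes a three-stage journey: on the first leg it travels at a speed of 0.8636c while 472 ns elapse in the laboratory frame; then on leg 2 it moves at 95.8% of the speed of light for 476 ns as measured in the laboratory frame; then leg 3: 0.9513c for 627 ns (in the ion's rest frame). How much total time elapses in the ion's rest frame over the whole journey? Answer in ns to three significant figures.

τ = 1000 ns

Leg 1: γ = 1/√(1 − 0.8636²) = 1/√0.2542 = 1.983; τ_1 = 472/1.983 = 238.0 ns.
Leg 2: β = 0.958; γ = 1/√(1 − 0.958²) = 1/√0.08224 = 3.487; τ_2 = 476/3.487 = 136.5 ns.
Leg 3: 627 ns is already measured in the ion's rest frame.
Total: 238.0 + 136.5 + 627.0 ns.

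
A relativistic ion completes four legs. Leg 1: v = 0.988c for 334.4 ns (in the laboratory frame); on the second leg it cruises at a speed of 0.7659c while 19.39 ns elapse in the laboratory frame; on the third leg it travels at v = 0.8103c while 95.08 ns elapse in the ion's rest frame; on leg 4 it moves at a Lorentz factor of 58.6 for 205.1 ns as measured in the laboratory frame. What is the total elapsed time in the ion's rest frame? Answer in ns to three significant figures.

Leg 1: γ = 1/√(1 − 0.988²) = 1/√0.02386 = 6.474; τ_1 = 334.4/6.474 = 51.65 ns.
Leg 2: γ = 1/√(1 − 0.7659²) = 1/√0.4134 = 1.555; τ_2 = 19.39/1.555 = 12.47 ns.
Leg 3: 95.08 ns is already measured in the ion's rest frame.
Leg 4: γ = 58.6; τ_4 = 205.1/58.60 = 3.500 ns.
Total: 51.65 + 12.47 + 95.08 + 3.500 ns.

τ = 163 ns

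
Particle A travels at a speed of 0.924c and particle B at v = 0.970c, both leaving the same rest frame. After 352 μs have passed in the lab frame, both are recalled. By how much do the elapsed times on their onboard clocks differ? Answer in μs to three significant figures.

A: γ = 1/√(1 − 0.924²) = 1/√0.1462 = 2.615; τ_A = 352/2.615 = 134.6 μs.
B: γ = 1/√(1 − 0.970²) = 1/√0.05910 = 4.113; τ_B = 352/4.113 = 85.57 μs.

|τ_A − τ_B| = 49.0 μs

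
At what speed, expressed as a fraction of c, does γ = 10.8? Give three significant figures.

β = 0.996

β = √(1 − 1/γ²) = √(1 − 1/10.8²) = √(1 − 0.008573) = √0.9914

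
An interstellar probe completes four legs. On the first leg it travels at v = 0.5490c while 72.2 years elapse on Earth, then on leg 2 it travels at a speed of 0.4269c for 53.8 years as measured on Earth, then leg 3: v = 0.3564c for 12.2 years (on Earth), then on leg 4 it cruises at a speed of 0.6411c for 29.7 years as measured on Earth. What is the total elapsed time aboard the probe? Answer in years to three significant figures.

τ = 143 years

Leg 1: γ = 1/√(1 − 0.5490²) = 1/√0.6986 = 1.196; τ_1 = 72.2/1.196 = 60.35 years.
Leg 2: γ = 1/√(1 − 0.4269²) = 1/√0.8178 = 1.106; τ_2 = 53.8/1.106 = 48.65 years.
Leg 3: γ = 1/√(1 − 0.3564²) = 1/√0.8730 = 1.070; τ_3 = 12.2/1.070 = 11.40 years.
Leg 4: γ = 1/√(1 − 0.6411²) = 1/√0.5890 = 1.303; τ_4 = 29.7/1.303 = 22.79 years.
Total: 60.35 + 48.65 + 11.40 + 22.79 years.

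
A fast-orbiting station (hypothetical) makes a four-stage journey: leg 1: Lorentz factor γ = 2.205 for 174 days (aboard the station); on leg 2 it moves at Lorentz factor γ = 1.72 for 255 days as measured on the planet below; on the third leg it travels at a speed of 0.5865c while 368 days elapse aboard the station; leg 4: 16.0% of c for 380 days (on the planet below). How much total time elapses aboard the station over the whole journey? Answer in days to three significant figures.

τ = 1070 days

Leg 1: 174 days is already measured aboard the station.
Leg 2: γ = 1.72; τ_2 = 255/1.720 = 148.3 days.
Leg 3: 368 days is already measured aboard the station.
Leg 4: β = 0.160; γ = 1/√(1 − 0.160²) = 1/√0.9744 = 1.013; τ_4 = 380/1.013 = 375.1 days.
Total: 174.0 + 148.3 + 368.0 + 375.1 days.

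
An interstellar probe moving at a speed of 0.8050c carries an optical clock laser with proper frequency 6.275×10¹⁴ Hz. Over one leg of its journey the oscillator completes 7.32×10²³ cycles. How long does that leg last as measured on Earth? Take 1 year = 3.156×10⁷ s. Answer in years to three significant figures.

γ = 1/√(1 − 0.8050²) = 1/√0.3520 = 1.686
Proper time for N cycles: τ = N/f = 7.32×10²³/(6.275×10¹⁴) = 1.167×10⁹ s = 36.96 years.
Lab-frame duration Δt = γτ = 1.686 × 36.96 = 62.30 years.

Δt = 62.3 years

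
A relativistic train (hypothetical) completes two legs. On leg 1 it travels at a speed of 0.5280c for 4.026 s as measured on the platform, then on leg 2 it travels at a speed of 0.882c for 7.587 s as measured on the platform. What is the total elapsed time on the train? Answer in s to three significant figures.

τ = 6.99 s

Leg 1: γ = 1/√(1 − 0.5280²) = 1/√0.7212 = 1.178; τ_1 = 4.026/1.178 = 3.419 s.
Leg 2: γ = 1/√(1 − 0.882²) = 1/√0.2221 = 2.122; τ_2 = 7.587/2.122 = 3.575 s.
Total: 3.419 + 3.575 s.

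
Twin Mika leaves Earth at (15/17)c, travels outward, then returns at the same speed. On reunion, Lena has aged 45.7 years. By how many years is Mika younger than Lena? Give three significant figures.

γ = 1/√(1 − (15/17)²) = 17/8 = 2.125
Mika's elapsed proper time: τ = 45.7/2.125 = 21.51 years.
Age gap = Δt − τ = 45.7 − 21.51 years.

Δt − τ = 24.2 years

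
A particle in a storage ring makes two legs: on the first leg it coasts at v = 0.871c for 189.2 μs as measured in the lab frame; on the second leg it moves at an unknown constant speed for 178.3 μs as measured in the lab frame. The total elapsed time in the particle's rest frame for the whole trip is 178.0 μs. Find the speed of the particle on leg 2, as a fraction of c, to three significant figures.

Leg 1: γ = 1/√(1 − 0.871²) = 1/√0.2414 = 2.035; τ_1 = 189.2/2.035 = 92.95 μs.
Leg 2: speed unknown; τ_2 = 178.3/γ_2.
Total proper time: 92.95 + τ_2 = 178.0, so τ_2 = 178.0 − 92.95 = 85.05 μs.
γ_2 = 178.3/85.05 = 2.096; β = √(1 − 1/γ²) = √0.7725.

β = 0.879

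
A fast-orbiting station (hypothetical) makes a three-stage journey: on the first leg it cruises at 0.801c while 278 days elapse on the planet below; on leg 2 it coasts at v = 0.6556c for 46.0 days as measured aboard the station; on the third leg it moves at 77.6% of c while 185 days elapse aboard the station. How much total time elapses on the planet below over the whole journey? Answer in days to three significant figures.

Leg 1: 278 days is already measured on the planet below.
Leg 2: γ = 1/√(1 − 0.6556²) = 1/√0.5702 = 1.324; Δt_2 = 1.324 × 46.0 = 60.92 days.
Leg 3: β = 0.776; γ = 1/√(1 − 0.776²) = 1/√0.3978 = 1.585; Δt_3 = 1.585 × 185 = 293.3 days.
Total: 278.0 + 60.92 + 293.3 days.

Δt = 632 days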